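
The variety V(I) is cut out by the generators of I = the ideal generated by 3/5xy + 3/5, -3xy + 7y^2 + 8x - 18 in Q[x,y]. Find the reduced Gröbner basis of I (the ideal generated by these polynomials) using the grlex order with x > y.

G = {x^2 - 15/8x - 7/8y, xy + 1, y^2 + 8/7x - 15/7}

Buchberger's algorithm terminates because the ascending chain of leading-term ideals stabilizes.

f_1 = 3/5xy + 3/5, LT = xy.
f_2 = -3xy + 7y^2 + 8x - 18, LT = xy.

S(f_1,f_2): lcm = xy. S = 7/3y^2 + 8/3x - 5.
  leading term y^2: no divisor's leading term divides it; move 7/3y^2 to the remainder.
  leading term x: no divisor's leading term divides it; move 8/3x to the remainder.
  leading term 1: no divisor's leading term divides it; move -5 to the remainder.
  remainder 7/3y^2 + 8/3x - 5 ≠ 0; add g_3 = 7/3y^2 + 8/3x - 5 to the basis.

S(f_1,g_3): lcm = xy^2. S = -8/7x^2 + 15/7x + y.
  leading term x^2: no divisor's leading term divides it; move -8/7x^2 to the remainder.
  leading term x: no divisor's leading term divides it; move 15/7x to the remainder.
  leading term y: no divisor's leading term divides it; move y to the remainder.
  remainder -8/7x^2 + 15/7x + y ≠ 0; add g_4 = -8/7x^2 + 15/7x + y to the basis.

The other S-polynomials (S(f_2,g_3), S(f_1,g_4), S(f_2,g_4), S(g_3,g_4)) all reduce to 0 modulo the current basis, so we have a Gröbner basis.
Inter-reduce: drop elements whose leading term is divisible by another's, tail-reduce, and make monic.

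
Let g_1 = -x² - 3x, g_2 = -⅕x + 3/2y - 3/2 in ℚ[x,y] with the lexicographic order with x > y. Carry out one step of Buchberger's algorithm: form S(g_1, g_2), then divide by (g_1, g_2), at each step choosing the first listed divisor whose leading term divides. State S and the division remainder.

S(g_1, g_2) = 15/2xy - 9/2x; remainder on division = 225/4y² - 90y + 135/4.

lcm(LM(g_1), LM(g_2)) = x².
S = (lcm/LT(g_1))·g_1 − (lcm/LT(g_2))·g_2 = 15/2xy - 9/2x.
Reduce S modulo (g_1, g_2) in that order:
  leading term xy: subtract (-75/2y)·g_2 from 15/2xy - 9/2x → -9/2x + 225/4y² - 225/4y
  leading term x: subtract (45/2)·g_2 from -9/2x + 225/4y² - 225/4y → 225/4y² - 90y + 135/4
  leading term y²: no divisor's leading term divides it; move 225/4y² to the remainder.
  leading term y: no divisor's leading term divides it; move -90y to the remainder.
  leading term 1: no divisor's leading term divides it; move 135/4 to the remainder.
The remainder 225/4y² - 90y + 135/4 is nonzero, so it would be added as the next basis element.
This is the inner loop of Buchberger's algorithm — each nonzero remainder becomes a new basis element.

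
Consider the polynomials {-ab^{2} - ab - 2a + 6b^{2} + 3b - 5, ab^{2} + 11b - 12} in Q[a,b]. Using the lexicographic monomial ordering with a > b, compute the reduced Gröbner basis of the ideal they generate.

Buchberger's algorithm terminates because the ascending chain of leading-term ideals stabilizes.

f_1 = -ab^{2} - ab - 2a + 6b^{2} + 3b - 5, LT = ab^{2}.
f_2 = ab^{2} + 11b - 12, LT = ab^{2}.

S(f_1,f_2): lcm = ab^{2}. S = ab + 2a - 6b^{2} - 14b + 17.
  leading term ab: no divisor's leading term divides it; move ab to the remainder.
  leading term a: no divisor's leading term divides it; move 2a to the remainder.
  leading term b^{2}: no divisor's leading term divides it; move -6b^{2} to the remainder.
  leading term b: no divisor's leading term divides it; move -14b to the remainder.
  leading term 1: no divisor's leading term divides it; move 17 to the remainder.
  remainder ab + 2a - 6b^{2} - 14b + 17 ≠ 0; add g_3 = ab + 2a - 6b^{2} - 14b + 17 to the basis.

S(f_1,g_3): lcm = ab^{2}. S = -ab + 2a + 6b^{3} + 8b^{2} - 20b + 5.
  leading term ab: subtract (-1)·g_3 from -ab + 2a + 6b^{3} + 8b^{2} - 20b + 5 → 4a + 6b^{3} + 2b^{2} - 34b + 22
  leading term a: no divisor's leading term divides it; move 4a to the remainder.
  leading term b^{3}: no divisor's leading term divides it; move 6b^{3} to the remainder.
  leading term b^{2}: no divisor's leading term divides it; move 2b^{2} to the remainder.
  leading term b: no divisor's leading term divides it; move -34b to the remainder.
  leading term 1: no divisor's leading term divides it; move 22 to the remainder.
  remainder 4a + 6b^{3} + 2b^{2} - 34b + 22 ≠ 0; add g_4 = 4a + 6b^{3} + 2b^{2} - 34b + 22 to the basis.

S(f_1,g_4): lcm = ab^{2}. S = ab + 2a - \tfrac{3}{2}b^{5} - \tfrac{1}{2}b^{4} + \tfrac{17}{2}b^{3} - \tfrac{23}{2}b^{2} - 3b + 5.
  leading term ab: subtract (1)·g_3 from ab + 2a - \tfrac{3}{2}b^{5} - \tfrac{1}{2}b^{4} + \tfrac{17}{2}b^{3} - \tfrac{23}{2}b^{2} - 3b + 5 → -\tfrac{3}{2}b^{5} - \tfrac{1}{2}b^{4} + \tfrac{17}{2}b^{3} - \tfrac{11}{2}b^{2} + 11b - 12
  leading term b^{5}: no divisor's leading term divides it; move -\tfrac{3}{2}b^{5} to the remainder.
  leading term b^{4}: no divisor's leading term divides it; move -\tfrac{1}{2}b^{4} to the remainder.
  leading term b^{3}: no divisor's leading term divides it; move \tfrac{17}{2}b^{3} to the remainder.
  leading term b^{2}: no divisor's leading term divides it; move -\tfrac{11}{2}b^{2} to the remainder.
  leading term b: no divisor's leading term divides it; move 11b to the remainder.
  leading term 1: no divisor's leading term divides it; move -12 to the remainder.
  remainder -\tfrac{3}{2}b^{5} - \tfrac{1}{2}b^{4} + \tfrac{17}{2}b^{3} - \tfrac{11}{2}b^{2} + 11b - 12 ≠ 0; add g_5 = -\tfrac{3}{2}b^{5} - \tfrac{1}{2}b^{4} + \tfrac{17}{2}b^{3} - \tfrac{11}{2}b^{2} + 11b - 12 to the basis.

S(g_3,g_4): lcm = ab. S = 2a - \tfrac{3}{2}b^{4} - \tfrac{1}{2}b^{3} + \tfrac{5}{2}b^{2} - \tfrac{39}{2}b + 17.
  leading term a: subtract (\tfrac{1}{2})·g_4 from 2a - \tfrac{3}{2}b^{4} - \tfrac{1}{2}b^{3} + \tfrac{5}{2}b^{2} - \tfrac{39}{2}b + 17 → -\tfrac{3}{2}b^{4} - \tfrac{7}{2}b^{3} + \tfrac{3}{2}b^{2} - \tfrac{5}{2}b + 6
  leading term b^{4}: no divisor's leading term divides it; move -\tfrac{3}{2}b^{4} to the remainder.
  leading term b^{3}: no divisor's leading term divides it; move -\tfrac{7}{2}b^{3} to the remainder.
  leading term b^{2}: no divisor's leading term divides it; move \tfrac{3}{2}b^{2} to the remainder.
  leading term b: no divisor's leading term divides it; move -\tfrac{5}{2}b to the remainder.
  leading term 1: no divisor's leading term divides it; move 6 to the remainder.
  remainder -\tfrac{3}{2}b^{4} - \tfrac{7}{2}b^{3} + \tfrac{3}{2}b^{2} - \tfrac{5}{2}b + 6 ≠ 0; add g_6 = -\tfrac{3}{2}b^{4} - \tfrac{7}{2}b^{3} + \tfrac{3}{2}b^{2} - \tfrac{5}{2}b + 6 to the basis.

The other S-polynomials (S(f_2,g_3), S(f_2,g_4), S(f_1,g_5), S(f_2,g_5), S(g_3,g_5), S(g_4,g_5), S(f_1,g_6), S(f_2,g_6), S(g_3,g_6), S(g_4,g_6), S(g_5,g_6)) all reduce to 0 modulo the current basis, so we have a Gröbner basis.
Inter-reduce: drop elements whose leading term is divisible by another's, tail-reduce, and make monic.

G = {a + \tfrac{3}{2}b^{3} + \tfrac{1}{2}b^{2} - \tfrac{17}{2}b + \tfrac{11}{2}, b^{4} + \tfrac{7}{3}b^{3} - b^{2} + \tfrac{5}{3}b - 4}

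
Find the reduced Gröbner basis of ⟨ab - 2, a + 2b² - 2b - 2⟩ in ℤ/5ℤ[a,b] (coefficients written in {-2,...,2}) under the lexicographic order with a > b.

G = {a + 2b² - 2b - 2, b³ - b² - b + 1}

The reduced Gröbner basis is the canonical form of the ideal for this ordering.

f_1 = ab - 2, LT = ab.
f_2 = a + 2b² - 2b - 2, LT = a.

S(f_1,f_2): lcm = ab. S = -2b³ + 2b² + 2b - 2.
  leading term b³: no divisor's leading term divides it; move -2b³ to the remainder.
  leading term b²: no divisor's leading term divides it; move 2b² to the remainder.
  leading term b: no divisor's leading term divides it; move 2b to the remainder.
  leading term 1: no divisor's leading term divides it; move -2 to the remainder.
  remainder -2b³ + 2b² + 2b - 2 ≠ 0; add g_3 = -2b³ + 2b² + 2b - 2 to the basis.

The other S-polynomials (S(f_1,g_3), S(f_2,g_3)) all reduce to 0 modulo the current basis, so we have a Gröbner basis.
Inter-reduce: drop elements whose leading term is divisible by another's, tail-reduce, and make monic.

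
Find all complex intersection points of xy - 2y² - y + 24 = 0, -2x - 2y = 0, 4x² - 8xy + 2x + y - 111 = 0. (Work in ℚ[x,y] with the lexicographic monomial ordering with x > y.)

{(3, -3)}

Compute a lex Gröbner basis by Buchberger's algorithm.
f_1 = xy - 2y² - y + 24, LT = xy.
f_2 = -2x - 2y, LT = x.
f_3 = 4x² - 8xy + 2x + y - 111, LT = x².

S(f_1,f_2): lcm = xy. S = -3y² - y + 24.
  leading term y²: no divisor's leading term divides it; move -3y² to the remainder.
  leading term y: no divisor's leading term divides it; move -y to the remainder.
  leading term 1: no divisor's leading term divides it; move 24 to the remainder.
  remainder -3y² - y + 24 ≠ 0; add h_4 = -3y² - y + 24 to the basis.

S(f_1,f_3): lcm = x²y. S = -3/2xy + 24x - ¼y² + 111/4y.
  leading term xy: subtract (-3/2)·f_1 from -3/2xy + 24x - ¼y² + 111/4y → 24x - 13/4y² + 105/4y + 36
  leading term x: subtract (-12)·f_2 from 24x - 13/4y² + 105/4y + 36 → -13/4y² + 9/4y + 36
  leading term y²: subtract (13/12)·h_4 from -13/4y² + 9/4y + 36 → 10/3y + 10
  leading term y: no divisor's leading term divides it; move 10/3y to the remainder.
  leading term 1: no divisor's leading term divides it; move 10 to the remainder.
  remainder 10/3y + 10 ≠ 0; add h_5 = 10/3y + 10 to the basis.

The other S-polynomials (S(f_2,f_3), S(f_1,h_4), S(f_2,h_4), S(f_3,h_4), S(f_1,h_5), S(f_2,h_5), S(f_3,h_5), S(h_4,h_5)) all reduce to 0 modulo the current basis, so we have a Gröbner basis.
Inter-reduce: drop elements whose leading term is divisible by another's, tail-reduce, and make monic.
Reduced Gröbner basis: {x - 3, y + 3}.

Since the basis is lex-ordered, y + 3 is univariate in y. Its roots are {-3}. Back-substituting each root into the other basis elements fixes the other coordinates.
  y = -3: the earlier basis element becomes x - 3 = 0, giving x = 3 — point (3, -3).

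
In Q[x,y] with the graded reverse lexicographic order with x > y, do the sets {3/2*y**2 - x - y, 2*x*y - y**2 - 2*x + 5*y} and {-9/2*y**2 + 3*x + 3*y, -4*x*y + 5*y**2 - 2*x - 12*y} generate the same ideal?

No, the ideals differ.

Equality of ideals is decidable: compute both reduced Gröbner bases (unique for the ordering) and check whether they agree.
Buchberger on the first generating set:
f_1 = 3/2*y**2 - x - y, LT = y**2.
f_2 = 2*x*y - y**2 - 2*x + 5*y, LT = x*y.

S(f_1,f_2): lcm = x*y**2. S = 1/2*y**3 - 2/3*x**2 + 1/3*x*y - 5/2*y**2.
  leading term y**3: subtract (1/3*y)·f_1 from 1/2*y**3 - 2/3*x**2 + 1/3*x*y - 5/2*y**2 → -2/3*x**2 + 2/3*x*y - 13/6*y**2
  leading term x**2: no divisor's leading term divides it; move -2/3*x**2 to the remainder.
  leading term x*y: subtract (1/3)·f_2 from 2/3*x*y - 13/6*y**2 → -11/6*y**2 + 2/3*x - 5/3*y
  leading term y**2: subtract (-11/9)·f_1 from -11/6*y**2 + 2/3*x - 5/3*y → -5/9*x - 26/9*y
  leading term x: no divisor's leading term divides it; move -5/9*x to the remainder.
  leading term y: no divisor's leading term divides it; move -26/9*y to the remainder.
  remainder -2/3*x**2 - 5/9*x - 26/9*y ≠ 0; add g_3 = -2/3*x**2 - 5/9*x - 26/9*y to the basis.

The other S-polynomials (S(f_1,g_3), S(f_2,g_3)) all reduce to 0 modulo the current basis, so we have a Gröbner basis.
Inter-reduce: drop elements whose leading term is divisible by another's, tail-reduce, and make monic.
Reduced Gröbner basis: {x**2 + 5/6*x + 13/3*y, x*y - 4/3*x + 13/6*y, y**2 - 2/3*x - 2/3*y}.

Buchberger on the second generating set:
h_1 = -9/2*y**2 + 3*x + 3*y, LT = y**2.
h_2 = -4*x*y + 5*y**2 - 2*x - 12*y, LT = x*y.

S(h_1,h_2): lcm = x*y**2. S = 5/4*y**3 - 2/3*x**2 - 7/6*x*y - 3*y**2.
  leading term y**3: subtract (-5/18*y)·h_1 from 5/4*y**3 - 2/3*x**2 - 7/6*x*y - 3*y**2 → -2/3*x**2 - 1/3*x*y - 13/6*y**2
  leading term x**2: no divisor's leading term divides it; move -2/3*x**2 to the remainder.
  leading term x*y: subtract (1/12)·h_2 from -1/3*x*y - 13/6*y**2 → -31/12*y**2 + 1/6*x + y
  leading term y**2: subtract (31/54)·h_1 from -31/12*y**2 + 1/6*x + y → -14/9*x - 13/18*y
  leading term x: no divisor's leading term divides it; move -14/9*x to the remainder.
  leading term y: no divisor's leading term divides it; move -13/18*y to the remainder.
  remainder -2/3*x**2 - 14/9*x - 13/18*y ≠ 0; add k_3 = -2/3*x**2 - 14/9*x - 13/18*y to the basis.

The other S-polynomials (S(h_1,k_3), S(h_2,k_3)) all reduce to 0 modulo the current basis, so we have a Gröbner basis.
Inter-reduce: drop elements whose leading term is divisible by another's, tail-reduce, and make monic.
Reduced Gröbner basis: {x**2 + 7/3*x + 13/12*y, x*y - 1/3*x + 13/6*y, y**2 - 2/3*x - 2/3*y}.

These differ, so the ideals are not equal.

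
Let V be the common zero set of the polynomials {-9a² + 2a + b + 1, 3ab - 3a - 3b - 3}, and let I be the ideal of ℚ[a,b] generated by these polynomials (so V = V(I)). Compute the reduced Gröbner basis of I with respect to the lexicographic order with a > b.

G = {a - 1/18b² + 7/18b + 4/9, b³ - 8b² - 19b - 10}

f_1 = -9a² + 2a + b + 1, LT = a².
f_2 = 3ab - 3a - 3b - 3, LT = ab.

S(f_1,f_2): lcm = a²b. S = a² + 7/9ab + a - 1/9b² - 1/9b.
  reduce S modulo (f_1, f_2):
  remainder 2a - 1/9b² + 7/9b + 8/9 ≠ 0; add g_3 = 2a - 1/9b² + 7/9b + 8/9 to the basis.

S(f_2,g_3): lcm = ab. S = -a + 1/18b³ - 7/18b² - 13/9b - 1.
  reduce S modulo (f_1, f_2, g_3):
  remainder 1/18b³ - 4/9b² - 19/18b - 5/9 ≠ 0; add g_4 = 1/18b³ - 4/9b² - 19/18b - 5/9 to the basis.

The other S-polynomials (S(f_1,g_3), S(f_1,g_4), S(f_2,g_4), S(g_3,g_4)) all reduce to 0 modulo the current basis, so we have a Gröbner basis.
Inter-reduce: drop elements whose leading term is divisible by another's, tail-reduce, and make monic.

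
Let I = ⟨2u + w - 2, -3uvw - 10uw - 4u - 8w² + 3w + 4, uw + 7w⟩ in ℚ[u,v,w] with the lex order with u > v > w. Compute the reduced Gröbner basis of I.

f_1 = 2u + w - 2, LT = u.
f_2 = -3uvw - 10uw - 4u - 8w² + 3w + 4, LT = uvw.
f_3 = uw + 7w, LT = uw.

S(f_1,f_2): lcm = uvw. S = -10/3uw - 4/3u + ½vw² - vw - 8/3w² + w + 4/3.
  leading term uw: subtract (-5/3w)·f_1 from -10/3uw - 4/3u + ½vw² - vw - 8/3w² + w + 4/3 → -4/3u + ½vw² - vw - w² - 7/3w + 4/3
  leading term u: subtract (-⅔)·f_1 from -4/3u + ½vw² - vw - w² - 7/3w + 4/3 → ½vw² - vw - w² - 5/3w
  leading term vw²: no divisor's leading term divides it; move ½vw² to the remainder.
  leading term vw: no divisor's leading term divides it; move -vw to the remainder.
  leading term w²: no divisor's leading term divides it; move -w² to the remainder.
  leading term w: no divisor's leading term divides it; move -5/3w to the remainder.
  remainder ½vw² - vw - w² - 5/3w ≠ 0; add g_4 = ½vw² - vw - w² - 5/3w to the basis.

S(f_1,f_3): lcm = uw. S = ½w² - 8w.
  leading term w²: no divisor's leading term divides it; move ½w² to the remainder.
  leading term w: no divisor's leading term divides it; move -8w to the remainder.
  remainder ½w² - 8w ≠ 0; add g_5 = ½w² - 8w to the basis.

S(f_2,f_3): lcm = uvw. S = 10/3uw + 4/3u - 7vw + 8/3w² - w - 4/3.
  leading term uw: subtract (5/3w)·f_1 from 10/3uw + 4/3u - 7vw + 8/3w² - w - 4/3 → 4/3u - 7vw + w² + 7/3w - 4/3
  leading term u: subtract (⅔)·f_1 from 4/3u - 7vw + w² + 7/3w - 4/3 → -7vw + w² + 5/3w
  leading term vw: no divisor's leading term divides it; move -7vw to the remainder.
  leading term w²: subtract (2)·g_5 from w² + 5/3w → 53/3w
  leading term w: no divisor's leading term divides it; move 53/3w to the remainder.
  remainder -7vw + 53/3w ≠ 0; add g_6 = -7vw + 53/3w to the basis.

S(f_1,g_4): leading monomials are coprime, so the S-polynomial reduces to 0 (Buchberger's first criterion).
S(f_2,g_4): lcm = uvw². S = 2uvw + 16/3uw² + 14/3uw + 8/3w³ - w² - 4/3w.
  leading term uvw: subtract (vw)·f_1 from 2uvw + 16/3uw² + 14/3uw + 8/3w³ - w² - 4/3w → 16/3uw² + 14/3uw - vw² + 2vw + 8/3w³ - w² - 4/3w
  leading term uw²: subtract (8/3w²)·f_1 from 16/3uw² + 14/3uw - vw² + 2vw + 8/3w³ - w² - 4/3w → 14/3uw - vw² + 2vw + 13/3w² - 4/3w
  leading term uw: subtract (7/3w)·f_1 from 14/3uw - vw² + 2vw + 13/3w² - 4/3w → -vw² + 2vw + 2w² + 10/3w
  leading term vw²: subtract (-2)·g_4 from -vw² + 2vw + 2w² + 10/3w → 0
  remainder 0.

S(f_3,g_4): lcm = uvw². S = 2uvw + 2uw² + 10/3uw + 7vw².
  leading term uvw: subtract (vw)·f_1 from 2uvw + 2uw² + 10/3uw + 7vw² → 2uw² + 10/3uw + 6vw² + 2vw
  leading term uw²: subtract (w²)·f_1 from 2uw² + 10/3uw + 6vw² + 2vw → 10/3uw + 6vw² + 2vw - w³ + 2w²
  leading term uw: subtract (5/3w)·f_1 from 10/3uw + 6vw² + 2vw - w³ + 2w² → 6vw² + 2vw - w³ + ⅓w² + 10/3w
  leading term vw²: subtract (12)·g_4 from 6vw² + 2vw - w³ + ⅓w² + 10/3w → 14vw - w³ + 37/3w² + 70/3w
  leading term vw: subtract (-2)·g_6 from 14vw - w³ + 37/3w² + 70/3w → -w³ + 37/3w² + 176/3w
  leading term w³: subtract (-2w)·g_5 from -w³ + 37/3w² + 176/3w → -11/3w² + 176/3w
  leading term w²: subtract (-22/3)·g_5 from -11/3w² + 176/3w → 0
  remainder 0.

S(f_1,g_5): leading monomials are coprime, so the S-polynomial reduces to 0 (Buchberger's first criterion).
S(f_2,g_5): lcm = uvw². S = 16uvw + 10/3uw² + 4/3uw + 8/3w³ - w² - 4/3w.
  leading term uvw: subtract (8vw)·f_1 from 16uvw + 10/3uw² + 4/3uw + 8/3w³ - w² - 4/3w → 10/3uw² + 4/3uw - 8vw² + 16vw + 8/3w³ - w² - 4/3w
  leading term uw²: subtract (5/3w²)·f_1 from 10/3uw² + 4/3uw - 8vw² + 16vw + 8/3w³ - w² - 4/3w → 4/3uw - 8vw² + 16vw + w³ + 7/3w² - 4/3w
  leading term uw: subtract (⅔w)·f_1 from 4/3uw - 8vw² + 16vw + w³ + 7/3w² - 4/3w → -8vw² + 16vw + w³ + 5/3w²
  leading term vw²: subtract (-16)·g_4 from -8vw² + 16vw + w³ + 5/3w² → w³ - 43/3w² - 80/3w
  leading term w³: subtract (2w)·g_5 from w³ - 43/3w² - 80/3w → 5/3w² - 80/3w
  leading term w²: subtract (10/3)·g_5 from 5/3w² - 80/3w → 0
  remainder 0.

S(f_3,g_5): lcm = uw². S = 16uw + 7w².
  leading term uw: subtract (8w)·f_1 from 16uw + 7w² → -w² + 16w
  leading term w²: subtract (-2)·g_5 from -w² + 16w → 0
  remainder 0.

S(g_4,g_5): lcm = vw². S = 14vw - 2w² - 10/3w.
  leading term vw: subtract (-2)·g_6 from 14vw - 2w² - 10/3w → -2w² + 32w
  leading term w²: subtract (-4)·g_5 from -2w² + 32w → 0
  remainder 0.

S(f_1,g_6): leading monomials are coprime, so the S-polynomial reduces to 0 (Buchberger's first criterion).
S(f_2,g_6): lcm = uvw. S = 41/7uw + 4/3u + 8/3w² - w - 4/3.
  leading term uw: subtract (41/14w)·f_1 from 41/7uw + 4/3u + 8/3w² - w - 4/3 → 4/3u - 11/42w² + 34/7w - 4/3
  leading term u: subtract (⅔)·f_1 from 4/3u - 11/42w² + 34/7w - 4/3 → -11/42w² + 88/21w
  leading term w²: subtract (-11/21)·g_5 from -11/42w² + 88/21w → 0
  remainder 0.

S(f_3,g_6): lcm = uvw. S = 53/21uw + 7vw.
  leading term uw: subtract (53/42w)·f_1 from 53/21uw + 7vw → 7vw - 53/42w² + 53/21w
  leading term vw: subtract (-1)·g_6 from 7vw - 53/42w² + 53/21w → -53/42w² + 424/21w
  leading term w²: subtract (-53/21)·g_5 from -53/42w² + 424/21w → 0
  remainder 0.

S(g_4,g_6): lcm = vw². S = -2vw + 11/21w² - 10/3w.
  leading term vw: subtract (2/7)·g_6 from -2vw + 11/21w² - 10/3w → 11/21w² - 176/21w
  leading term w²: subtract (22/21)·g_5 from 11/21w² - 176/21w → 0
  remainder 0.

S(g_5,g_6): lcm = vw². S = -16vw + 53/21w².
  leading term vw: subtract (16/7)·g_6 from -16vw + 53/21w² → 53/21w² - 848/21w
  leading term w²: subtract (106/21)·g_5 from 53/21w² - 848/21w → 0
  remainder 0.

Every S-polynomial of the final basis reduces to 0, so we have a Gröbner basis.
Inter-reduce: drop elements whose leading term is divisible by another's, tail-reduce, and make monic.

G = {u + ½w - 1, vw - 53/21w, w² - 16w}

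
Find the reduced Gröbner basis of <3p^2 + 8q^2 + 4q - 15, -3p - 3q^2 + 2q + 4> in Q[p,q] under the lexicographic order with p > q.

G = {p + q^2 - 2/3q - 4/3, q^4 - 4/3q^3 + 4/9q^2 + 28/9q - 29/9}

f_1 = 3p^2 + 8q^2 + 4q - 15, LT = p^2.
f_2 = -3p - 3q^2 + 2q + 4, LT = p.

S(f_1,f_2): lcm = p^2. S = -pq^2 + 2/3pq + 4/3p + 8/3q^2 + 4/3q - 5.
  leading term pq^2: subtract (1/3q^2)·f_2 from -pq^2 + 2/3pq + 4/3p + 8/3q^2 + 4/3q - 5 → 2/3pq + 4/3p + q^4 - 2/3q^3 + 4/3q^2 + 4/3q - 5
  leading term pq: subtract (-2/9q)·f_2 from 2/3pq + 4/3p + q^4 - 2/3q^3 + 4/3q^2 + 4/3q - 5 → 4/3p + q^4 - 4/3q^3 + 16/9q^2 + 20/9q - 5
  leading term p: subtract (-4/9)·f_2 from 4/3p + q^4 - 4/3q^3 + 16/9q^2 + 20/9q - 5 → q^4 - 4/3q^3 + 4/9q^2 + 28/9q - 29/9
  leading term q^4: no divisor's leading term divides it; move q^4 to the remainder.
  leading term q^3: no divisor's leading term divides it; move -4/3q^3 to the remainder.
  leading term q^2: no divisor's leading term divides it; move 4/9q^2 to the remainder.
  leading term q: no divisor's leading term divides it; move 28/9q to the remainder.
  leading term 1: no divisor's leading term divides it; move -29/9 to the remainder.
  remainder q^4 - 4/3q^3 + 4/9q^2 + 28/9q - 29/9 ≠ 0; add g_3 = q^4 - 4/3q^3 + 4/9q^2 + 28/9q - 29/9 to the basis.

S(f_1,g_3): leading monomials are coprime, so the S-polynomial reduces to 0 (Buchberger's first criterion).
S(f_2,g_3): leading monomials are coprime, so the S-polynomial reduces to 0 (Buchberger's first criterion).
Every S-polynomial of the final basis reduces to 0, so we have a Gröbner basis.
Inter-reduce: drop elements whose leading term is divisible by another's, tail-reduce, and make monic.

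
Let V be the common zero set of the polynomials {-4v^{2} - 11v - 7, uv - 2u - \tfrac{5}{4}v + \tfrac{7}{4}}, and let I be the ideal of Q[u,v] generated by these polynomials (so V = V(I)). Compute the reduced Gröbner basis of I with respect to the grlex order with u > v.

G = {v^{2} + \tfrac{11}{4}v + \tfrac{7}{4}, u + \tfrac{1}{15}v - \tfrac{14}{15}}

f_1 = -4v^{2} - 11v - 7, LT = v^{2}.
f_2 = uv - 2u - \tfrac{5}{4}v + \tfrac{7}{4}, LT = uv.

S(f_1,f_2): lcm = uv^{2}. S = \tfrac{19}{4}uv + \tfrac{5}{4}v^{2} + \tfrac{7}{4}u - \tfrac{7}{4}v.
  leading term uv: subtract (\tfrac{19}{4})·f_2 from \tfrac{19}{4}uv + \tfrac{5}{4}v^{2} + \tfrac{7}{4}u - \tfrac{7}{4}v → \tfrac{5}{4}v^{2} + \tfrac{45}{4}u + \tfrac{67}{16}v - \tfrac{133}{16}
  leading term v^{2}: subtract (-\tfrac{5}{16})·f_1 from \tfrac{5}{4}v^{2} + \tfrac{45}{4}u + \tfrac{67}{16}v - \tfrac{133}{16} → \tfrac{45}{4}u + \tfrac{3}{4}v - \tfrac{21}{2}
  leading term u: no divisor's leading term divides it; move \tfrac{45}{4}u to the remainder.
  leading term v: no divisor's leading term divides it; move \tfrac{3}{4}v to the remainder.
  leading term 1: no divisor's leading term divides it; move -\tfrac{21}{2} to the remainder.
  remainder \tfrac{45}{4}u + \tfrac{3}{4}v - \tfrac{21}{2} ≠ 0; add g_3 = \tfrac{45}{4}u + \tfrac{3}{4}v - \tfrac{21}{2} to the basis.

The other S-polynomials (S(f_1,g_3), S(f_2,g_3)) all reduce to 0 modulo the current basis, so we have a Gröbner basis.
Inter-reduce: drop elements whose leading term is divisible by another's, tail-reduce, and make monic.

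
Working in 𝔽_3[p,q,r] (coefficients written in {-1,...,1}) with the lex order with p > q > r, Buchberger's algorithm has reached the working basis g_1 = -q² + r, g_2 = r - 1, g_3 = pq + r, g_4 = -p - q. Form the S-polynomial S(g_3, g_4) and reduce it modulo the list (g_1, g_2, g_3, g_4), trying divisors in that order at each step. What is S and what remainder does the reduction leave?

S(g_3, g_4) = -q² + r; remainder on division = 0.

lcm(LM(g_3), LM(g_4)) = pq.
S = (lcm/LT(g_3))·g_3 − (lcm/LT(g_4))·g_4 = -q² + r.
Reduce S modulo (g_1, g_2, g_3, g_4) in that order:
  leading term q²: subtract (1)·g_1 from -q² + r → 0
The remainder is 0, so this S-polynomial contributes no new basis element.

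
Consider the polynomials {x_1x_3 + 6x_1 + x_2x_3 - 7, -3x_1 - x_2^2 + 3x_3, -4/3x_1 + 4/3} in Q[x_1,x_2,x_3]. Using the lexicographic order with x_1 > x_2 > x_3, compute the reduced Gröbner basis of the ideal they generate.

G = {x_1 - 1, x_2 - 3x_3^2 + 4x_3 - 1, x_3^3 - 4/3x_3^2 + 2/3x_3 - 1/3}

f_1 = x_1x_3 + 6x_1 + x_2x_3 - 7, LT = x_1x_3.
f_2 = -3x_1 - x_2^2 + 3x_3, LT = x_1.
f_3 = -4/3x_1 + 4/3, LT = x_1.

S(f_1,f_2): lcm = x_1x_3. S = 6x_1 - 1/3x_2^2x_3 + x_2x_3 + x_3^2 - 7.
  reduce S modulo (f_1, f_2, f_3):
  remainder -1/3x_2^2x_3 - 2x_2^2 + x_2x_3 + x_3^2 + 6x_3 - 7 ≠ 0; add g_4 = -1/3x_2^2x_3 - 2x_2^2 + x_2x_3 + x_3^2 + 6x_3 - 7 to the basis.

S(f_1,f_3): lcm = x_1x_3. S = 6x_1 + x_2x_3 + x_3 - 7.
  reduce S modulo (f_1, f_2, f_3, g_4):
  remainder -2x_2^2 + x_2x_3 + 7x_3 - 7 ≠ 0; add g_5 = -2x_2^2 + x_2x_3 + 7x_3 - 7 to the basis.

S(f_2,f_3): lcm = x_1. S = 1/3x_2^2 - x_3 + 1.
  reduce S modulo (f_1, f_2, f_3, g_4, g_5):
  remainder 1/6x_2x_3 + 1/6x_3 - 1/6 ≠ 0; add g_6 = 1/6x_2x_3 + 1/6x_3 - 1/6 to the basis.

S(g_4,g_6): lcm = x_2^2x_3. S = 6x_2^2 - 4x_2x_3 + x_2 - 3x_3^2 - 18x_3 + 21.
  reduce S modulo (f_1, f_2, f_3, g_4, g_5, g_6):
  remainder x_2 - 3x_3^2 + 4x_3 - 1 ≠ 0; add g_7 = x_2 - 3x_3^2 + 4x_3 - 1 to the basis.

S(g_4,g_7): lcm = x_2^2x_3. S = 6x_2^2 + 3x_2x_3^3 - 4x_2x_3^2 - 2x_2x_3 - 3x_3^2 - 18x_3 + 21.
  reduce S modulo (f_1, f_2, f_3, g_4, g_5, g_6, g_7):
  remainder -3x_3^3 + 4x_3^2 - 2x_3 + 1 ≠ 0; add g_8 = -3x_3^3 + 4x_3^2 - 2x_3 + 1 to the basis.

The other S-polynomials (S(f_1,g_4), S(f_2,g_4), S(f_3,g_4), S(f_1,g_5), S(f_2,g_5), S(f_3,g_5), S(g_4,g_5), S(f_1,g_6), S(f_2,g_6), S(f_3,g_6), S(g_5,g_6), S(f_1,g_7), S(f_2,g_7), S(f_3,g_7), S(g_5,g_7), S(g_6,g_7), S(f_1,g_8), S(f_2,g_8), S(f_3,g_8), S(g_4,g_8), S(g_5,g_8), S(g_6,g_8), S(g_7,g_8)) all reduce to 0 modulo the current basis, so we have a Gröbner basis.
Inter-reduce: drop elements whose leading term is divisible by another's, tail-reduce, and make monic.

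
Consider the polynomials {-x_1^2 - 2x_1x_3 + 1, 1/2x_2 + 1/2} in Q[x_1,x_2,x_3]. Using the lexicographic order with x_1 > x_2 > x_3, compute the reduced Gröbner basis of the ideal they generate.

f_1 = -x_1^2 - 2x_1x_3 + 1, LT = x_1^2.
f_2 = 1/2x_2 + 1/2, LT = x_2.

The S-polynomials (S(f_1,f_2)) all reduce to 0 modulo the current basis, so we have a Gröbner basis.

G = {x_1^2 + 2x_1x_3 - 1, x_2 + 1}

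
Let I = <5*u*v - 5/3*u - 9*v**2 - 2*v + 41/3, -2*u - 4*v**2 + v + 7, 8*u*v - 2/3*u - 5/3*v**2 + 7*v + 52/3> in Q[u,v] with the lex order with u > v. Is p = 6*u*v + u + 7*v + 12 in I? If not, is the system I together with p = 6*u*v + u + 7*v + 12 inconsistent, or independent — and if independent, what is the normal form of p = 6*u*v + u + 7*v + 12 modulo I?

First compute the reduced Gröbner basis of I by Buchberger's algorithm.
f_1 = 5*u*v - 5/3*u - 9*v**2 - 2*v + 41/3, LT = u*v.
f_2 = -2*u - 4*v**2 + v + 7, LT = u.
f_3 = 8*u*v - 2/3*u - 5/3*v**2 + 7*v + 52/3, LT = u*v.

S(f_1,f_2): lcm = u*v. S = -1/3*u - 2*v**3 - 13/10*v**2 + 31/10*v + 41/15.
  leading term u: subtract (1/6)·f_2 from -1/3*u - 2*v**3 - 13/10*v**2 + 31/10*v + 41/15 → -2*v**3 - 19/30*v**2 + 44/15*v + 47/30
  leading term v**3: no divisor's leading term divides it; move -2*v**3 to the remainder.
  leading term v**2: no divisor's leading term divides it; move -19/30*v**2 to the remainder.
  leading term v: no divisor's leading term divides it; move 44/15*v to the remainder.
  leading term 1: no divisor's leading term divides it; move 47/30 to the remainder.
  remainder -2*v**3 - 19/30*v**2 + 44/15*v + 47/30 ≠ 0; add h_4 = -2*v**3 - 19/30*v**2 + 44/15*v + 47/30 to the basis.

S(f_1,f_3): lcm = u*v. S = -1/4*u - 191/120*v**2 - 51/40*v + 17/30.
  leading term u: subtract (1/8)·f_2 from -1/4*u - 191/120*v**2 - 51/40*v + 17/30 → -131/120*v**2 - 7/5*v - 37/120
  leading term v**2: no divisor's leading term divides it; move -131/120*v**2 to the remainder.
  leading term v: no divisor's leading term divides it; move -7/5*v to the remainder.
  leading term 1: no divisor's leading term divides it; move -37/120 to the remainder.
  remainder -131/120*v**2 - 7/5*v - 37/120 ≠ 0; add h_5 = -131/120*v**2 - 7/5*v - 37/120 to the basis.

S(f_3,h_4): lcm = u*v**3. S = -2/5*u*v**2 + 22/15*u*v + 47/60*u - 5/24*v**4 + 7/8*v**3 + 13/6*v**2.
  leading term u*v**2: subtract (-2/25*v)·f_1 from -2/5*u*v**2 + 22/15*u*v + 47/60*u - 5/24*v**4 + 7/8*v**3 + 13/6*v**2 → 4/3*u*v + 47/60*u - 5/24*v**4 + 31/200*v**3 + 301/150*v**2 + 82/75*v
  leading term u*v: subtract (4/15)·f_1 from 4/3*u*v + 47/60*u - 5/24*v**4 + 31/200*v**3 + 301/150*v**2 + 82/75*v → 221/180*u - 5/24*v**4 + 31/200*v**3 + 661/150*v**2 + 122/75*v - 164/45
  leading term u: subtract (-221/360)·f_2 from 221/180*u - 5/24*v**4 + 31/200*v**3 + 661/150*v**2 + 122/75*v - 164/45 → -5/24*v**4 + 31/200*v**3 + 439/225*v**2 + 4033/1800*v + 47/72
  leading term v**4: subtract (5/48*v)·h_4 from -5/24*v**4 + 31/200*v**3 + 439/225*v**2 + 4033/1800*v + 47/72 → 1591/7200*v**3 + 1481/900*v**2 + 14957/7200*v + 47/72
  leading term v**3: subtract (-1591/14400)·h_4 from 1591/7200*v**3 + 1481/900*v**2 + 14957/7200*v + 47/72 → 680651/432000*v**2 + 259357/108000*v + 356777/432000
  leading term v**2: subtract (-680651/471600)·h_5 from 680651/432000*v**2 + 259357/108000*v + 356777/432000 → 215537/565920*v + 215537/565920
  leading term v: no divisor's leading term divides it; move 215537/565920*v to the remainder.
  leading term 1: no divisor's leading term divides it; move 215537/565920 to the remainder.
  remainder 215537/565920*v + 215537/565920 ≠ 0; add h_6 = 215537/565920*v + 215537/565920 to the basis.

The other S-polynomials (S(f_2,f_3), S(f_1,h_4), S(f_2,h_4), S(f_1,h_5), S(f_2,h_5), S(f_3,h_5), S(h_4,h_5), S(f_1,h_6), S(f_2,h_6), S(f_3,h_6), S(h_4,h_6), S(h_5,h_6)) all reduce to 0 modulo the current basis, so we have a Gröbner basis.
Inter-reduce: drop elements whose leading term is divisible by another's, tail-reduce, and make monic.
Reduced Gröbner basis: {u - 1, v + 1}.
Label its elements g_1 = u - 1, g_2 = v + 1.

Reduce p = 6*u*v + u + 7*v + 12 modulo G:
  leading term u*v: subtract (6*v)·g_1 from 6*u*v + u + 7*v + 12 → u + 13*v + 12
  leading term u: subtract (1)·g_1 from u + 13*v + 12 → 13*v + 13
  leading term v: subtract (13)·g_2 from 13*v + 13 → 0
  normal form = 0.
Since the normal form is 0, p ∈ I.

6*u*v + u + 7*v + 12 lies in I (it reduces to 0).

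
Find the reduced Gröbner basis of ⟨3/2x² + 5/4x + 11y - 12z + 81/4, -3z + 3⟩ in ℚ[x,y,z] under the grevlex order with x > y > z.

G = {x² + ⅚x + 22/3y + 11/2, z - 1}

f_1 = 3/2x² + 5/4x + 11y - 12z + 81/4, LT = x².
f_2 = -3z + 3, LT = z.

S(f_1,f_2): leading monomials are coprime, so the S-polynomial reduces to 0 (Buchberger's first criterion).
Every S-polynomial of the final basis reduces to 0, so we have a Gröbner basis.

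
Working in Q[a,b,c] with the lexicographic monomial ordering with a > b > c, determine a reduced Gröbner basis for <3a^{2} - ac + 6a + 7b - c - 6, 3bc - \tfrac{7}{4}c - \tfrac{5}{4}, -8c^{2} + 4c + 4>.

f_1 = 3a^{2} - ac + 6a + 7b - c - 6, LT = a^{2}.
f_2 = 3bc - \tfrac{7}{4}c - \tfrac{5}{4}, LT = bc.
f_3 = -8c^{2} + 4c + 4, LT = c^{2}.

S(f_2,f_3): lcm = bc^{2}. S = \tfrac{1}{2}bc + \tfrac{1}{2}b - \tfrac{7}{12}c^{2} - \tfrac{5}{12}c.
  leading term bc: subtract (\tfrac{1}{6})·f_2 from \tfrac{1}{2}bc + \tfrac{1}{2}b - \tfrac{7}{12}c^{2} - \tfrac{5}{12}c → \tfrac{1}{2}b - \tfrac{7}{12}c^{2} - \tfrac{1}{8}c + \tfrac{5}{24}
  leading term b: no divisor's leading term divides it; move \tfrac{1}{2}b to the remainder.
  leading term c^{2}: subtract (\tfrac{7}{96})·f_3 from -\tfrac{7}{12}c^{2} - \tfrac{1}{8}c + \tfrac{5}{24} → -\tfrac{5}{12}c - \tfrac{1}{12}
  leading term c: no divisor's leading term divides it; move -\tfrac{5}{12}c to the remainder.
  leading term 1: no divisor's leading term divides it; move -\tfrac{1}{12} to the remainder.
  remainder \tfrac{1}{2}b - \tfrac{5}{12}c - \tfrac{1}{12} ≠ 0; add g_4 = \tfrac{1}{2}b - \tfrac{5}{12}c - \tfrac{1}{12} to the basis.

The other S-polynomials (S(f_1,f_2), S(f_1,f_3), S(f_1,g_4), S(f_2,g_4), S(f_3,g_4)) all reduce to 0 modulo the current basis, so we have a Gröbner basis.
Inter-reduce: drop elements whose leading term is divisible by another's, tail-reduce, and make monic.

G = {a^{2} - \tfrac{1}{3}ac + 2a + \tfrac{29}{18}c - \tfrac{29}{18}, b - \tfrac{5}{6}c - \tfrac{1}{6}, c^{2} - \tfrac{1}{2}c - \tfrac{1}{2}}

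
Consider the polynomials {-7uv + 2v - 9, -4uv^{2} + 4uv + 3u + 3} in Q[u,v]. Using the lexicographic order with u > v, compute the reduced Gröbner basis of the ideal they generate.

G = {u - \tfrac{8}{21}v^{2} + \tfrac{44}{21}v - \tfrac{5}{7}, v^{3} - \tfrac{11}{2}v^{2} + \tfrac{9}{8}v + \tfrac{27}{8}}

f_1 = -7uv + 2v - 9, LT = uv.
f_2 = -4uv^{2} + 4uv + 3u + 3, LT = uv^{2}.

S(f_1,f_2): lcm = uv^{2}. S = uv + \tfrac{3}{4}u - \tfrac{2}{7}v^{2} + \tfrac{9}{7}v + \tfrac{3}{4}.
  leading term uv: subtract (-\tfrac{1}{7})·f_1 from uv + \tfrac{3}{4}u - \tfrac{2}{7}v^{2} + \tfrac{9}{7}v + \tfrac{3}{4} → \tfrac{3}{4}u - \tfrac{2}{7}v^{2} + \tfrac{11}{7}v - \tfrac{15}{28}
  leading term u: no divisor's leading term divides it; move \tfrac{3}{4}u to the remainder.
  leading term v^{2}: no divisor's leading term divides it; move -\tfrac{2}{7}v^{2} to the remainder.
  leading term v: no divisor's leading term divides it; move \tfrac{11}{7}v to the remainder.
  leading term 1: no divisor's leading term divides it; move -\tfrac{15}{28} to the remainder.
  remainder \tfrac{3}{4}u - \tfrac{2}{7}v^{2} + \tfrac{11}{7}v - \tfrac{15}{28} ≠ 0; add g_3 = \tfrac{3}{4}u - \tfrac{2}{7}v^{2} + \tfrac{11}{7}v - \tfrac{15}{28} to the basis.

S(f_1,g_3): lcm = uv. S = \tfrac{8}{21}v^{3} - \tfrac{44}{21}v^{2} + \tfrac{3}{7}v + \tfrac{9}{7}.
  leading term v^{3}: no divisor's leading term divides it; move \tfrac{8}{21}v^{3} to the remainder.
  leading term v^{2}: no divisor's leading term divides it; move -\tfrac{44}{21}v^{2} to the remainder.
  leading term v: no divisor's leading term divides it; move \tfrac{3}{7}v to the remainder.
  leading term 1: no divisor's leading term divides it; move \tfrac{9}{7} to the remainder.
  remainder \tfrac{8}{21}v^{3} - \tfrac{44}{21}v^{2} + \tfrac{3}{7}v + \tfrac{9}{7} ≠ 0; add g_4 = \tfrac{8}{21}v^{3} - \tfrac{44}{21}v^{2} + \tfrac{3}{7}v + \tfrac{9}{7} to the basis.

S(f_2,g_3): lcm = uv^{2}. S = -uv - \tfrac{3}{4}u + \tfrac{8}{21}v^{4} - \tfrac{44}{21}v^{3} + \tfrac{5}{7}v^{2} - \tfrac{3}{4}.
  leading term uv: subtract (\tfrac{1}{7})·f_1 from -uv - \tfrac{3}{4}u + \tfrac{8}{21}v^{4} - \tfrac{44}{21}v^{3} + \tfrac{5}{7}v^{2} - \tfrac{3}{4} → -\tfrac{3}{4}u + \tfrac{8}{21}v^{4} - \tfrac{44}{21}v^{3} + \tfrac{5}{7}v^{2} - \tfrac{2}{7}v + \tfrac{15}{28}
  leading term u: subtract (-1)·g_3 from -\tfrac{3}{4}u + \tfrac{8}{21}v^{4} - \tfrac{44}{21}v^{3} + \tfrac{5}{7}v^{2} - \tfrac{2}{7}v + \tfrac{15}{28} → \tfrac{8}{21}v^{4} - \tfrac{44}{21}v^{3} + \tfrac{3}{7}v^{2} + \tfrac{9}{7}v
  leading term v^{4}: subtract (v)·g_4 from \tfrac{8}{21}v^{4} - \tfrac{44}{21}v^{3} + \tfrac{3}{7}v^{2} + \tfrac{9}{7}v → 0
  remainder 0.

S(f_1,g_4): lcm = uv^{3}. S = \tfrac{11}{2}uv^{2} - \tfrac{9}{8}uv - \tfrac{27}{8}u - \tfrac{2}{7}v^{3} + \tfrac{9}{7}v^{2}.
  leading term uv^{2}: subtract (-\tfrac{11}{14}v)·f_1 from \tfrac{11}{2}uv^{2} - \tfrac{9}{8}uv - \tfrac{27}{8}u - \tfrac{2}{7}v^{3} + \tfrac{9}{7}v^{2} → -\tfrac{9}{8}uv - \tfrac{27}{8}u - \tfrac{2}{7}v^{3} + \tfrac{20}{7}v^{2} - \tfrac{99}{14}v
  leading term uv: subtract (\tfrac{9}{56})·f_1 from -\tfrac{9}{8}uv - \tfrac{27}{8}u - \tfrac{2}{7}v^{3} + \tfrac{20}{7}v^{2} - \tfrac{99}{14}v → -\tfrac{27}{8}u - \tfrac{2}{7}v^{3} + \tfrac{20}{7}v^{2} - \tfrac{207}{28}v + \tfrac{81}{56}
  leading term u: subtract (-\tfrac{9}{2})·g_3 from -\tfrac{27}{8}u - \tfrac{2}{7}v^{3} + \tfrac{20}{7}v^{2} - \tfrac{207}{28}v + \tfrac{81}{56} → -\tfrac{2}{7}v^{3} + \tfrac{11}{7}v^{2} - \tfrac{9}{28}v - \tfrac{27}{28}
  leading term v^{3}: subtract (-\tfrac{3}{4})·g_4 from -\tfrac{2}{7}v^{3} + \tfrac{11}{7}v^{2} - \tfrac{9}{28}v - \tfrac{27}{28} → 0
  remainder 0.

S(f_2,g_4): lcm = uv^{3}. S = \tfrac{9}{2}uv^{2} - \tfrac{15}{8}uv - \tfrac{27}{8}u - \tfrac{3}{4}v.
  leading term uv^{2}: subtract (-\tfrac{9}{14}v)·f_1 from \tfrac{9}{2}uv^{2} - \tfrac{15}{8}uv - \tfrac{27}{8}u - \tfrac{3}{4}v → -\tfrac{15}{8}uv - \tfrac{27}{8}u + \tfrac{9}{7}v^{2} - \tfrac{183}{28}v
  leading term uv: subtract (\tfrac{15}{56})·f_1 from -\tfrac{15}{8}uv - \tfrac{27}{8}u + \tfrac{9}{7}v^{2} - \tfrac{183}{28}v → -\tfrac{27}{8}u + \tfrac{9}{7}v^{2} - \tfrac{99}{14}v + \tfrac{135}{56}
  leading term u: subtract (-\tfrac{9}{2})·g_3 from -\tfrac{27}{8}u + \tfrac{9}{7}v^{2} - \tfrac{99}{14}v + \tfrac{135}{56} → 0
  remainder 0.

S(g_3,g_4): leading monomials are coprime, so the S-polynomial reduces to 0 (Buchberger's first criterion).
Every S-polynomial of the final basis reduces to 0, so we have a Gröbner basis.
Inter-reduce: drop elements whose leading term is divisible by another's, tail-reduce, and make monic.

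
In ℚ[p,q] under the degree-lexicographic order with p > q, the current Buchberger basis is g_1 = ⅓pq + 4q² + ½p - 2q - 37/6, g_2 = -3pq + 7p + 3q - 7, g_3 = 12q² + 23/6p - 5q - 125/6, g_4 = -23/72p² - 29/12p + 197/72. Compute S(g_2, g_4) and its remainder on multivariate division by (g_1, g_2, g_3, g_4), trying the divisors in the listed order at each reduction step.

lcm(LM(g_2), LM(g_4)) = p²q.
S = (lcm/LT(g_2))·g_2 − (lcm/LT(g_4))·g_4 = -7/3p² - 197/23pq + 7/3p + 197/23q.
Reduce S modulo (g_1, g_2, g_3, g_4) in that order:
  leading term p²: subtract (168/23)·g_4 from -7/3p² - 197/23pq + 7/3p + 197/23q → -197/23pq + 1379/69p + 197/23q - 1379/69
  leading term pq: subtract (-591/23)·g_1 from -197/23pq + 1379/69p + 197/23q - 1379/69 → 2364/23q² + 197/6p - 985/23q - 24625/138
  leading term q²: subtract (197/23)·g_3 from 2364/23q² + 197/6p - 985/23q - 24625/138 → 0
The remainder is 0, so this S-polynomial contributes no new basis element.

S(g_2, g_4) = -7/3p² - 197/23pq + 7/3p + 197/23q; remainder on division = 0.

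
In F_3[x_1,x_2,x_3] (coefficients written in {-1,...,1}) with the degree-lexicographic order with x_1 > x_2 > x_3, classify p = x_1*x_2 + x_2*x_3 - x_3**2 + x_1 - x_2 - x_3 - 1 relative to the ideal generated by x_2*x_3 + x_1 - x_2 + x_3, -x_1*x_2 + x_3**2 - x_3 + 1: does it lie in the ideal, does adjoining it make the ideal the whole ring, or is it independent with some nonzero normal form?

First compute the reduced Gröbner basis of I by Buchberger's algorithm.
f_1 = x_2*x_3 + x_1 - x_2 + x_3, LT = x_2*x_3.
f_2 = -x_1*x_2 + x_3**2 - x_3 + 1, LT = x_1*x_2.

S(f_1,f_2): lcm = x_1*x_2*x_3. S = x_3**3 + x_1**2 - x_1*x_2 + x_1*x_3 - x_3**2 + x_3.
  leading term x_3**3: no divisor's leading term divides it; move x_3**3 to the remainder.
  leading term x_1**2: no divisor's leading term divides it; move x_1**2 to the remainder.
  leading term x_1*x_2: subtract (1)·f_2 from -x_1*x_2 + x_1*x_3 - x_3**2 + x_3 → x_1*x_3 + x_3**2 - x_3 - 1
  leading term x_1*x_3: no divisor's leading term divides it; move x_1*x_3 to the remainder.
  leading term x_3**2: no divisor's leading term divides it; move x_3**2 to the remainder.
  leading term x_3: no divisor's leading term divides it; move -x_3 to the remainder.
  leading term 1: no divisor's leading term divides it; move -1 to the remainder.
  remainder x_3**3 + x_1**2 + x_1*x_3 + x_3**2 - x_3 - 1 ≠ 0; add h_3 = x_3**3 + x_1**2 + x_1*x_3 + x_3**2 - x_3 - 1 to the basis.

S(f_1,h_3): lcm = x_2*x_3**3. S = -x_1**2*x_2 - x_1*x_2*x_3 + x_1*x_3**2 + x_2*x_3**2 + x_3**3 + x_2*x_3 + x_2.
  leading term x_1**2*x_2: subtract (x_1)·f_2 from -x_1**2*x_2 - x_1*x_2*x_3 + x_1*x_3**2 + x_2*x_3**2 + x_3**3 + x_2*x_3 + x_2 → -x_1*x_2*x_3 + x_2*x_3**2 + x_3**3 + x_1*x_3 + x_2*x_3 - x_1 + x_2
  leading term x_1*x_2*x_3: subtract (-x_1)·f_1 from -x_1*x_2*x_3 + x_2*x_3**2 + x_3**3 + x_1*x_3 + x_2*x_3 - x_1 + x_2 → x_2*x_3**2 + x_3**3 + x_1**2 - x_1*x_2 - x_1*x_3 + x_2*x_3 - x_1 + x_2
  leading term x_2*x_3**2: subtract (x_3)·f_1 from x_2*x_3**2 + x_3**3 + x_1**2 - x_1*x_2 - x_1*x_3 + x_2*x_3 - x_1 + x_2 → x_3**3 + x_1**2 - x_1*x_2 + x_1*x_3 - x_2*x_3 - x_3**2 - x_1 + x_2
  leading term x_3**3: subtract (1)·h_3 from x_3**3 + x_1**2 - x_1*x_2 + x_1*x_3 - x_2*x_3 - x_3**2 - x_1 + x_2 → -x_1*x_2 - x_2*x_3 + x_3**2 - x_1 + x_2 + x_3 + 1
  leading term x_1*x_2: subtract (1)·f_2 from -x_1*x_2 - x_2*x_3 + x_3**2 - x_1 + x_2 + x_3 + 1 → -x_2*x_3 - x_1 + x_2 - x_3
  leading term x_2*x_3: subtract (-1)·f_1 from -x_2*x_3 - x_1 + x_2 - x_3 → 0
  remainder 0.

S(f_2,h_3): leading monomials are coprime, so the S-polynomial reduces to 0 (Buchberger's first criterion).
Every S-polynomial of the final basis reduces to 0, so we have a Gröbner basis.
Inter-reduce: drop elements whose leading term is divisible by another's, tail-reduce, and make monic.
Reduced Gröbner basis: {x_3**3 + x_1**2 + x_1*x_3 + x_3**2 - x_3 - 1, x_1*x_2 - x_3**2 + x_3 - 1, x_2*x_3 + x_1 - x_2 + x_3}.
Label its elements g_1 = x_3**3 + x_1**2 + x_1*x_3 + x_3**2 - x_3 - 1, g_2 = x_1*x_2 - x_3**2 + x_3 - 1, g_3 = x_2*x_3 + x_1 - x_2 + x_3.

Reduce p = x_1*x_2 + x_2*x_3 - x_3**2 + x_1 - x_2 - x_3 - 1 modulo G:
  leading term x_1*x_2: subtract (1)·g_2 from x_1*x_2 + x_2*x_3 - x_3**2 + x_1 - x_2 - x_3 - 1 → x_2*x_3 + x_1 - x_2 + x_3
  leading term x_2*x_3: subtract (1)·g_3 from x_2*x_3 + x_1 - x_2 + x_3 → 0
  normal form = 0.
Since the normal form is 0, p ∈ I.

x_1*x_2 + x_2*x_3 - x_3**2 + x_1 - x_2 - x_3 - 1 lies in I (it reduces to 0).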